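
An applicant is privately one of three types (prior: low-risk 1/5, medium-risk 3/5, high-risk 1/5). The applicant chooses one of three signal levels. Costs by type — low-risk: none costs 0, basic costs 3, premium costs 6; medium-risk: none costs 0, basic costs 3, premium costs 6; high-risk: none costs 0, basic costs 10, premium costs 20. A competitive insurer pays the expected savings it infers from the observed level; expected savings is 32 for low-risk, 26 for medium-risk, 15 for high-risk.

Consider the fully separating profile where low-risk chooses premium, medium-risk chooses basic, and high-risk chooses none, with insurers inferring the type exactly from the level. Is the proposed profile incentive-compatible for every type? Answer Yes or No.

No

Separating rebates: premium → 32, basic → 26, none → 15.
low-risk (assigned premium): none: 15 − 0 = 15; basic: 26 − 3 = 23; premium: 32 − 6 = 26. low-risk stays.
medium-risk (assigned basic): none: 15 − 0 = 15; basic: 26 − 3 = 23; premium: 32 − 6 = 26. medium-risk prefers premium.
high-risk (assigned none): none: 15 − 0 = 15; basic: 26 − 10 = 16; premium: 32 − 20 = 12. high-risk prefers basic.
At least one type deviates; the separating profile fails.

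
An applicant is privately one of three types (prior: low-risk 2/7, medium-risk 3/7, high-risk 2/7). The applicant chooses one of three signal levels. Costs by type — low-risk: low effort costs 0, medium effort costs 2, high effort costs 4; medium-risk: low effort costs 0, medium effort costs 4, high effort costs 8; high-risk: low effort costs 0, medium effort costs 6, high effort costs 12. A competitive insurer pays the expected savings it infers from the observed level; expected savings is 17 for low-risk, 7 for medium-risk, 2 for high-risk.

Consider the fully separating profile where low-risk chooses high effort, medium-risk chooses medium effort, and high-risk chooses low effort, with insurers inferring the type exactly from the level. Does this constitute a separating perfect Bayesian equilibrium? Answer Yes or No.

No

Separating rebates: high effort → 17, medium effort → 7, low effort → 2.
low-risk (assigned high effort): low effort: 2 − 0 = 2; medium effort: 7 − 2 = 5; high effort: 17 − 4 = 13. low-risk stays.
medium-risk (assigned medium effort): low effort: 2 − 0 = 2; medium effort: 7 − 4 = 3; high effort: 17 − 8 = 9. medium-risk prefers high effort.
high-risk (assigned low effort): low effort: 2 − 0 = 2; medium effort: 7 − 6 = 1; high effort: 17 − 12 = 5. high-risk prefers high effort.
At least one type deviates; the separating profile fails.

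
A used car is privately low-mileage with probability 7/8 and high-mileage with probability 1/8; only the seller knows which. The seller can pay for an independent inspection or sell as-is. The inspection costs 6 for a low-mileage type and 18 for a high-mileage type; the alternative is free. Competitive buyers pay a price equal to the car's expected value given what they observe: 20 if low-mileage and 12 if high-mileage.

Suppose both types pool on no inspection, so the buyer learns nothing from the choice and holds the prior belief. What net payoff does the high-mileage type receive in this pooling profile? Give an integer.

19

Pooled price = 7/8·20 + 1/8·12 = 19.
high-mileage pays no cost for no inspection, so net payoff = 19.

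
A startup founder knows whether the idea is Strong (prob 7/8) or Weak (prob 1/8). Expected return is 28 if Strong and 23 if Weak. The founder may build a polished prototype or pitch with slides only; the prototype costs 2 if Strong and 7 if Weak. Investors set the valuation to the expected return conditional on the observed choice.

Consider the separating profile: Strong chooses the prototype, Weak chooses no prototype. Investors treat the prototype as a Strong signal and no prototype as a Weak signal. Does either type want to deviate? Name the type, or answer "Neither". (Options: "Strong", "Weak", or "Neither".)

Neither

The prototype pays 28; no prototype pays 23.
Strong: assigned the prototype, nets 28 − 2 = 26; deviating to no prototype nets 23.
Weak: assigned no prototype, nets 23; deviating to the prototype nets 28 − 7 = 21.
Both types strictly prefer their assigned action; no profitable deviation.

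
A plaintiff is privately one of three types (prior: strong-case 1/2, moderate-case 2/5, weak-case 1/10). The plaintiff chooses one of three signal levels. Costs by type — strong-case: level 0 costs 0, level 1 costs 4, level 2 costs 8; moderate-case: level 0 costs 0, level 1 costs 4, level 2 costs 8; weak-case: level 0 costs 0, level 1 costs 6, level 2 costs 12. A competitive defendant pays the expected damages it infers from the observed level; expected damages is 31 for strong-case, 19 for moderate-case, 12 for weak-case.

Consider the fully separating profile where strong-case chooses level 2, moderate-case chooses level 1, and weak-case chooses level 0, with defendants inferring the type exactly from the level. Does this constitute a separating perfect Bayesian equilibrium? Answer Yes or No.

No

Separating settlements: level 2 → 31, level 1 → 19, level 0 → 12.
strong-case (assigned level 2): level 0: 12 − 0 = 12; level 1: 19 − 4 = 15; level 2: 31 − 8 = 23. strong-case stays.
moderate-case (assigned level 1): level 0: 12 − 0 = 12; level 1: 19 − 4 = 15; level 2: 31 − 8 = 23. moderate-case prefers level 2.
weak-case (assigned level 0): level 0: 12 − 0 = 12; level 1: 19 − 6 = 13; level 2: 31 − 12 = 19. weak-case prefers level 2.
At least one type deviates; the separating profile fails.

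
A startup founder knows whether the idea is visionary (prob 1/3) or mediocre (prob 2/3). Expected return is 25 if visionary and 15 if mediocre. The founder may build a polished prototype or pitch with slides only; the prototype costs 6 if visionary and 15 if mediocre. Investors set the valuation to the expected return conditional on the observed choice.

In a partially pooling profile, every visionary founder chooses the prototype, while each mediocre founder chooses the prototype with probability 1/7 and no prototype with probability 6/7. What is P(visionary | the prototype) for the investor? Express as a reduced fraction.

7/9

P(the prototype) = (1/3)·1 + (2/3)·(1/7) = 3/7.
By Bayes' rule, P(visionary | the prototype) = (1/3) / (3/7) = 7/9.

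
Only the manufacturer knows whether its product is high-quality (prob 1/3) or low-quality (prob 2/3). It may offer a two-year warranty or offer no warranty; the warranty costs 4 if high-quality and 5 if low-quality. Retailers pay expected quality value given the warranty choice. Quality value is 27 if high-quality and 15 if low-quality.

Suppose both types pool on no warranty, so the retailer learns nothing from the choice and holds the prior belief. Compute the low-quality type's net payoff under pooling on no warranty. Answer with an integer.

19

Pooled price = 1/3·27 + 2/3·15 = 19.
low-quality pays no cost for no warranty, so net payoff = 19.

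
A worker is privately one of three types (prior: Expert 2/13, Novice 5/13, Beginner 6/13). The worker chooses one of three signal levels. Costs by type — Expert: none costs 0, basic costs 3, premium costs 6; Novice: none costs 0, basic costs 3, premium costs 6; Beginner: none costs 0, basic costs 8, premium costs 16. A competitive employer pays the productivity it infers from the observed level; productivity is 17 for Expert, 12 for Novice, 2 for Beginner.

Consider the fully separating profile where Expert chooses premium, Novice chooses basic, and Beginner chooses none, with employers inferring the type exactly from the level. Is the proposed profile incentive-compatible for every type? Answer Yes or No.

Separating wages: premium → 17, basic → 12, none → 2.
Expert (assigned premium): none: 2 − 0 = 2; basic: 12 − 3 = 9; premium: 17 − 6 = 11. Expert stays.
Novice (assigned basic): none: 2 − 0 = 2; basic: 12 − 3 = 9; premium: 17 − 6 = 11. Novice prefers premium.
Beginner (assigned none): none: 2 − 0 = 2; basic: 12 − 8 = 4; premium: 17 − 16 = 1. Beginner prefers basic.
At least one type deviates; the separating profile fails.

No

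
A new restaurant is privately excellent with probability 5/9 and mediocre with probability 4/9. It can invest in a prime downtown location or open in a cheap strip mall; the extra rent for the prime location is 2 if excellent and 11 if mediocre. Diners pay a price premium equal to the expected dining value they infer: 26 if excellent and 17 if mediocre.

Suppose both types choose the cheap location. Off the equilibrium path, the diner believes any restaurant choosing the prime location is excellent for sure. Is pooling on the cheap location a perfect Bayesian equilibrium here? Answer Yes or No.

On path, the diner holds the prior and pays 5/9·26 + 4/9·17 = 22. Off path (the prime location), believing excellent, it pays 26.
excellent: the cheap location nets 22; the prime location nets 26 − 2 = 24. excellent would deviate.
mediocre: the cheap location nets 22; the prime location nets 26 − 11 = 15. mediocre stays.
A type deviates, so pooling fails.

No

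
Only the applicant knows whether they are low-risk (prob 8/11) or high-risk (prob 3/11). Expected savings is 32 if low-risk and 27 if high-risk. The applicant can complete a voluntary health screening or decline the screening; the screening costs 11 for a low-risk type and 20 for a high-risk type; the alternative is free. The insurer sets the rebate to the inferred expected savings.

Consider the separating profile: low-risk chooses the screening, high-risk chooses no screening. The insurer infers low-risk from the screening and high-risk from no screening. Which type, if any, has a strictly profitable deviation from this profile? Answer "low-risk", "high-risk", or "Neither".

The screening pays 32; no screening pays 27.
low-risk: assigned the screening, nets 32 − 11 = 21; deviating to no screening nets 27.
high-risk: assigned no screening, nets 27; deviating to the screening nets 32 − 20 = 12.
The low-risk type gains 6 by deviating.

low-risk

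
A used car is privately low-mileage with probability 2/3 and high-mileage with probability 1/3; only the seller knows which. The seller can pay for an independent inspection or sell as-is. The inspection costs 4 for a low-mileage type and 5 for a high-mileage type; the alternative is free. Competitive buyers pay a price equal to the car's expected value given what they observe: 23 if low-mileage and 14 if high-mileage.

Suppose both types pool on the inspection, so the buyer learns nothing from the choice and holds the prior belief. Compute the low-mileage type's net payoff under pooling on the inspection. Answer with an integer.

Pooled price = 2/3·23 + 1/3·14 = 20.
low-mileage pays cost 4 for the inspection, so net payoff = 20 − 4 = 16.

16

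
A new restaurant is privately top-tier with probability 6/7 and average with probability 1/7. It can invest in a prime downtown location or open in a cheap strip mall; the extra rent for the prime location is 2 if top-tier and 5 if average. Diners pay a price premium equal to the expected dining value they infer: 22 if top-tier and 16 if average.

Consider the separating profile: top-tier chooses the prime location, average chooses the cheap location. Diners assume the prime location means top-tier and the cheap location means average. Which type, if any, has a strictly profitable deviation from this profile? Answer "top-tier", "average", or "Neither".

The prime location pays 22; the cheap location pays 16.
top-tier: assigned the prime location, nets 22 − 2 = 20; deviating to the cheap location nets 16.
average: assigned the cheap location, nets 16; deviating to the prime location nets 22 − 5 = 17.
The average type gains 1 by deviating.

average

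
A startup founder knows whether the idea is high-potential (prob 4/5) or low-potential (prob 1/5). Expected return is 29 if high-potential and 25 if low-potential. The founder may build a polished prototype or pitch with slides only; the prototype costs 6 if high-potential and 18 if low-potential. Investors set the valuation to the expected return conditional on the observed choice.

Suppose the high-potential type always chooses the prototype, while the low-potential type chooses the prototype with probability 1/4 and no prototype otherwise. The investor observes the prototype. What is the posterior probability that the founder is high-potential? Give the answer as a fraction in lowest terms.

16/17

P(the prototype) = (4/5)·1 + (1/5)·(1/4) = 17/20.
By Bayes' rule, P(high-potential | the prototype) = (4/5) / (17/20) = 16/17.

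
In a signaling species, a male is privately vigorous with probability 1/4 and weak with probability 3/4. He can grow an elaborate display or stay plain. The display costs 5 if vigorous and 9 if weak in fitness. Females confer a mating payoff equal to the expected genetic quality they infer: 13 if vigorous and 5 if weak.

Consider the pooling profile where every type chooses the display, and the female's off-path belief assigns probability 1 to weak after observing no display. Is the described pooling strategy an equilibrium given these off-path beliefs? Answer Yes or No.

No

On path, the female holds the prior and pays 1/4·13 + 3/4·5 = 7. Off path (no display), believing weak, it pays 5.
vigorous: the display nets 7 − 5 = 2; no display nets 5. vigorous would deviate.
weak: the display nets 7 − 9 = -2; no display nets 5. weak would deviate.
A type deviates, so pooling fails.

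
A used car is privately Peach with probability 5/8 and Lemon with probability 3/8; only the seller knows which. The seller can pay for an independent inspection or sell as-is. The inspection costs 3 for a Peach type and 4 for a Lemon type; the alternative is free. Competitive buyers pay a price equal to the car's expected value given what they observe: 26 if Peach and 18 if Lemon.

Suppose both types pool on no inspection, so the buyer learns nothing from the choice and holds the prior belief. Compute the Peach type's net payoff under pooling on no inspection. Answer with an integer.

23

Pooled price = 5/8·26 + 3/8·18 = 23.
Peach pays no cost for no inspection, so net payoff = 23.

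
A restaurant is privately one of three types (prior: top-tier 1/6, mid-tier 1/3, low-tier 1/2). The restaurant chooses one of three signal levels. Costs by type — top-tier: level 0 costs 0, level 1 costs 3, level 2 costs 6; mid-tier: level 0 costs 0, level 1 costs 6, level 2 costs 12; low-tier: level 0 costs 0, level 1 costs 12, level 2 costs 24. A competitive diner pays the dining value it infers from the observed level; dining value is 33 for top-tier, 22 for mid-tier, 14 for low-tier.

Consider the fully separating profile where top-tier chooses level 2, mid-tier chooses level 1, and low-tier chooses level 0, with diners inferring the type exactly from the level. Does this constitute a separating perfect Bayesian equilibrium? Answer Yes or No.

No

Separating price premiums: level 2 → 33, level 1 → 22, level 0 → 14.
top-tier (assigned level 2): level 0: 14 − 0 = 14; level 1: 22 − 3 = 19; level 2: 33 − 6 = 27. top-tier stays.
mid-tier (assigned level 1): level 0: 14 − 0 = 14; level 1: 22 − 6 = 16; level 2: 33 − 12 = 21. mid-tier prefers level 2.
low-tier (assigned level 0): level 0: 14 − 0 = 14; level 1: 22 − 12 = 10; level 2: 33 − 24 = 9. low-tier stays.
At least one type deviates; the separating profile fails.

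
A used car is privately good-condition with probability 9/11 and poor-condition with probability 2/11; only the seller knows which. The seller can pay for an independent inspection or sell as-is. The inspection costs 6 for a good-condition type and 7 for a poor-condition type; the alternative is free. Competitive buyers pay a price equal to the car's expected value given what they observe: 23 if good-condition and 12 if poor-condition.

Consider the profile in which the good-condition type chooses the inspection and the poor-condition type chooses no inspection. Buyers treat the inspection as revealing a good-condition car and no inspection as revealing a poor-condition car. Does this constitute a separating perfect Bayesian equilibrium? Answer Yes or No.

Under these beliefs, the inspection earns price 23 and no inspection earns price 12.
good-condition: the inspection nets 23 − 6 = 17; no inspection nets 12. good-condition prefers the inspection.
poor-condition: the inspection nets 23 − 7 = 16; no inspection nets 12. poor-condition would deviate to the inspection.
poor-condition has a profitable deviation, so the profile is not an equilibrium.

No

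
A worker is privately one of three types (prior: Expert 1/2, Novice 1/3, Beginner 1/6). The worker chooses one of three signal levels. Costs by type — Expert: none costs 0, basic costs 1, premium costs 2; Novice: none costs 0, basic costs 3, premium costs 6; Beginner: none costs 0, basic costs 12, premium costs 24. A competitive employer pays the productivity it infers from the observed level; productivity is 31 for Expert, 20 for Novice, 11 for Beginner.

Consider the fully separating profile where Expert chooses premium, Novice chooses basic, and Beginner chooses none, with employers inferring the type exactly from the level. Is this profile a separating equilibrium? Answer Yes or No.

Separating wages: premium → 31, basic → 20, none → 11.
Expert (assigned premium): none: 11 − 0 = 11; basic: 20 − 1 = 19; premium: 31 − 2 = 29. Expert stays.
Novice (assigned basic): none: 11 − 0 = 11; basic: 20 − 3 = 17; premium: 31 − 6 = 25. Novice prefers premium.
Beginner (assigned none): none: 11 − 0 = 11; basic: 20 − 12 = 8; premium: 31 − 24 = 7. Beginner stays.
At least one type deviates; the separating profile fails.

No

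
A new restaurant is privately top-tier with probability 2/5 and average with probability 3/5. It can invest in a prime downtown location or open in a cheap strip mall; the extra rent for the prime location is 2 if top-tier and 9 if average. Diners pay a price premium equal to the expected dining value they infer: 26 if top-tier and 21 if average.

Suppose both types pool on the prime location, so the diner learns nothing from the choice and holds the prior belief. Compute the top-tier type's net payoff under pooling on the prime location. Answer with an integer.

21

Pooled price premium = 2/5·26 + 3/5·21 = 23.
top-tier pays cost 2 for the prime location, so net payoff = 23 − 2 = 21.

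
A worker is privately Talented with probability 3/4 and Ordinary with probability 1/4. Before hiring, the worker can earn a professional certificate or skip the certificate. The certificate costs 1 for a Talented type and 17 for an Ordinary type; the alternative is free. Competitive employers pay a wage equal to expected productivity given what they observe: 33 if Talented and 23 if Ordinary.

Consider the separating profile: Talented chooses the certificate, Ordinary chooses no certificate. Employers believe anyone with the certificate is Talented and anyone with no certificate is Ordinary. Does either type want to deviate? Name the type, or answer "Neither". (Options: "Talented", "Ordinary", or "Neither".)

The certificate pays 33; no certificate pays 23.
Talented: assigned the certificate, nets 33 − 1 = 32; deviating to no certificate nets 23.
Ordinary: assigned no certificate, nets 23; deviating to the certificate nets 33 − 17 = 16.
Both types strictly prefer their assigned action; no profitable deviation.

Neither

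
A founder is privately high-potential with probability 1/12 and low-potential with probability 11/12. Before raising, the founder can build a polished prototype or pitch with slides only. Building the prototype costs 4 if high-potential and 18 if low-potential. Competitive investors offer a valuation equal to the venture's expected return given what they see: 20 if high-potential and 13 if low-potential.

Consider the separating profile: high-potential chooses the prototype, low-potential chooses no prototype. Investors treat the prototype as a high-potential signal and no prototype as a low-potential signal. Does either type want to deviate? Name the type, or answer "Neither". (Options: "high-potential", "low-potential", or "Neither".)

The prototype pays 20; no prototype pays 13.
high-potential: assigned the prototype, nets 20 − 4 = 16; deviating to no prototype nets 13.
low-potential: assigned no prototype, nets 13; deviating to the prototype nets 20 − 18 = 2.
Both types strictly prefer their assigned action; no profitable deviation.

Neither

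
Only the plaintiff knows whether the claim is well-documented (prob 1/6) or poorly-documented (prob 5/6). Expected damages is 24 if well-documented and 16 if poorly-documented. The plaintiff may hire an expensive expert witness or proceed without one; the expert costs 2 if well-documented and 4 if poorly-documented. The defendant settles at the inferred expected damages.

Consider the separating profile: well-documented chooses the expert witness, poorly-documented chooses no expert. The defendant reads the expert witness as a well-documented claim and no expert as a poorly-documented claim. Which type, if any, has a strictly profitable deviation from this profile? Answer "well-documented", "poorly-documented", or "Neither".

The expert witness pays 24; no expert pays 16.
well-documented: assigned the expert witness, nets 24 − 2 = 22; deviating to no expert nets 16.
poorly-documented: assigned no expert, nets 16; deviating to the expert witness nets 24 − 4 = 20.
The poorly-documented type gains 4 by deviating.

poorly-documented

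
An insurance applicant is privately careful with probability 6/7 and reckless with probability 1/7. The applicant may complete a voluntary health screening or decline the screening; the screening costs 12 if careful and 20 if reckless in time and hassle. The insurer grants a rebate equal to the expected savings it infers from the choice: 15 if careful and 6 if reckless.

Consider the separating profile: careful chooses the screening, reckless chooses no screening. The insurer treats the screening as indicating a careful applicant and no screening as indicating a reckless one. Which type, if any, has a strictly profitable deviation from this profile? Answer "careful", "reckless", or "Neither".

careful

The screening pays 15; no screening pays 6.
careful: assigned the screening, nets 15 − 12 = 3; deviating to no screening nets 6.
reckless: assigned no screening, nets 6; deviating to the screening nets 15 − 20 = -5.
The careful type gains 3 by deviating.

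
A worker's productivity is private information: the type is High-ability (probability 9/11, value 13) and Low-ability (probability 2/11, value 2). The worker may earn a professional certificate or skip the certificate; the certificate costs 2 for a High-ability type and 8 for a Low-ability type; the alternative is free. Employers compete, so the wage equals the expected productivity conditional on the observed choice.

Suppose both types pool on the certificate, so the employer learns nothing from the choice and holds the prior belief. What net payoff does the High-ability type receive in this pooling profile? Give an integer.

9

Pooled wage = 9/11·13 + 2/11·2 = 11.
High-ability pays cost 2 for the certificate, so net payoff = 11 − 2 = 9.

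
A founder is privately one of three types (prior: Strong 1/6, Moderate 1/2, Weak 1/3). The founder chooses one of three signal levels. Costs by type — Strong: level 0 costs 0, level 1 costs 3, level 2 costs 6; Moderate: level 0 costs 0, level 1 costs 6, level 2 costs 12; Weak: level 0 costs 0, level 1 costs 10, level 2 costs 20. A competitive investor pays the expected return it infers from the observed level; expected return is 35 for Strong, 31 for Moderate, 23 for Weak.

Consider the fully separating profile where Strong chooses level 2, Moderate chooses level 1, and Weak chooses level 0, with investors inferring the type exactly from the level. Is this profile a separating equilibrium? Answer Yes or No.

Separating valuations: level 2 → 35, level 1 → 31, level 0 → 23.
Strong (assigned level 2): level 0: 23 − 0 = 23; level 1: 31 − 3 = 28; level 2: 35 − 6 = 29. Strong stays.
Moderate (assigned level 1): level 0: 23 − 0 = 23; level 1: 31 − 6 = 25; level 2: 35 − 12 = 23. Moderate stays.
Weak (assigned level 0): level 0: 23 − 0 = 23; level 1: 31 − 10 = 21; level 2: 35 − 20 = 15. Weak stays.
Every type prefers its assigned level; separation holds.

Yes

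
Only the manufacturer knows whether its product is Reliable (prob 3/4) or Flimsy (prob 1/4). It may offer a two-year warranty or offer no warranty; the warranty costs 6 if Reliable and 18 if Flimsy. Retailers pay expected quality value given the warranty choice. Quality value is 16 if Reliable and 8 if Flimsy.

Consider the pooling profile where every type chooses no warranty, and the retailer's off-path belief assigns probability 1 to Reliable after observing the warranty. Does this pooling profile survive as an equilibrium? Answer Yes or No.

On path, the retailer holds the prior and pays 3/4·16 + 1/4·8 = 14. Off path (the warranty), believing Reliable, it pays 16.
Reliable: no warranty nets 14; the warranty nets 16 − 6 = 10. Reliable stays.
Flimsy: no warranty nets 14; the warranty nets 16 − 18 = -2. Flimsy stays.
No type deviates, so pooling is sustained.

Yes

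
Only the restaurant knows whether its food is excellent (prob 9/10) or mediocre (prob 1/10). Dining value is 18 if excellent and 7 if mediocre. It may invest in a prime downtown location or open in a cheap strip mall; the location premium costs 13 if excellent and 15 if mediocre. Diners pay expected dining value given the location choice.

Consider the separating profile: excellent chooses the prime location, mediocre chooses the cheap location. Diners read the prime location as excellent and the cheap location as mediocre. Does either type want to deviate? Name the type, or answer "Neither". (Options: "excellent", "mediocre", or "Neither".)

excellent

The prime location pays 18; the cheap location pays 7.
excellent: assigned the prime location, nets 18 − 13 = 5; deviating to the cheap location nets 7.
mediocre: assigned the cheap location, nets 7; deviating to the prime location nets 18 − 15 = 3.
The excellent type gains 2 by deviating.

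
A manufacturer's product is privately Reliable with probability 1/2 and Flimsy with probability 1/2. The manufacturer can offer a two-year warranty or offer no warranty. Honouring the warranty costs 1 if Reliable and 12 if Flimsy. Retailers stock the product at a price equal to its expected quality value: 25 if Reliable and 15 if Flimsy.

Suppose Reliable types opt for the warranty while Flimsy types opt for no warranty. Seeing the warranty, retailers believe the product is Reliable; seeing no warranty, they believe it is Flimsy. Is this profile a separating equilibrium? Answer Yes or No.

Yes

Under these beliefs, the warranty earns price 25 and no warranty earns price 15.
Reliable: the warranty nets 25 − 1 = 24; no warranty nets 15. Reliable prefers the warranty.
Flimsy: the warranty nets 25 − 12 = 13; no warranty nets 15. Flimsy prefers no warranty.
Neither type deviates, so the separating profile is an equilibrium.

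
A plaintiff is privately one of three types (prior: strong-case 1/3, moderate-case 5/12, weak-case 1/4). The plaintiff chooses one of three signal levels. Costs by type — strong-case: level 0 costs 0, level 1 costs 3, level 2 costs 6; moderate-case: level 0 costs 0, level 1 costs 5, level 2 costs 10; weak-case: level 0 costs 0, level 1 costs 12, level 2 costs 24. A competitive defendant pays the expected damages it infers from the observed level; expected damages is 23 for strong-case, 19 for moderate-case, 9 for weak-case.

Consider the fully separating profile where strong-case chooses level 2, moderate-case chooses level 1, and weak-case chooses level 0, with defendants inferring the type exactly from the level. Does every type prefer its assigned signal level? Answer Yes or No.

Yes

Separating settlements: level 2 → 23, level 1 → 19, level 0 → 9.
strong-case (assigned level 2): level 0: 9 − 0 = 9; level 1: 19 − 3 = 16; level 2: 23 − 6 = 17. strong-case stays.
moderate-case (assigned level 1): level 0: 9 − 0 = 9; level 1: 19 − 5 = 14; level 2: 23 − 10 = 13. moderate-case stays.
weak-case (assigned level 0): level 0: 9 − 0 = 9; level 1: 19 − 12 = 7; level 2: 23 − 24 = -1. weak-case stays.
Every type prefers its assigned level; separation holds.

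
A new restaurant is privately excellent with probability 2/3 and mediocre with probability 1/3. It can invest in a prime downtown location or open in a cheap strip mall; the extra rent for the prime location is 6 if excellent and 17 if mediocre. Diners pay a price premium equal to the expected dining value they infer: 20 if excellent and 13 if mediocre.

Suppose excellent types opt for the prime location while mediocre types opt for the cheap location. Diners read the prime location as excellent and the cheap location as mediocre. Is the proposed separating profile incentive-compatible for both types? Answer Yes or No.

Under these beliefs, the prime location earns price premium 20 and the cheap location earns price premium 13.
excellent: the prime location nets 20 − 6 = 14; the cheap location nets 13. excellent prefers the prime location.
mediocre: the prime location nets 20 − 17 = 3; the cheap location nets 13. mediocre prefers the cheap location.
Neither type deviates, so the separating profile is an equilibrium.

Yes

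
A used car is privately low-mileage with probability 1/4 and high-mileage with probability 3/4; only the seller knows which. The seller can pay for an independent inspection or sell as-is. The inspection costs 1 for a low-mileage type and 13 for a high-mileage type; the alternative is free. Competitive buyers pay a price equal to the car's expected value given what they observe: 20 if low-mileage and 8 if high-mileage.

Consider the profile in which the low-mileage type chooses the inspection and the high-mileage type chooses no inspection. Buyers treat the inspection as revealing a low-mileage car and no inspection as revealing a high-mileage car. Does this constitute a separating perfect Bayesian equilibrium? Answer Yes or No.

Yes

Under these beliefs, the inspection earns price 20 and no inspection earns price 8.
low-mileage: the inspection nets 20 − 1 = 19; no inspection nets 8. low-mileage prefers the inspection.
high-mileage: the inspection nets 20 − 13 = 7; no inspection nets 8. high-mileage prefers no inspection.
Neither type deviates, so the separating profile is an equilibrium.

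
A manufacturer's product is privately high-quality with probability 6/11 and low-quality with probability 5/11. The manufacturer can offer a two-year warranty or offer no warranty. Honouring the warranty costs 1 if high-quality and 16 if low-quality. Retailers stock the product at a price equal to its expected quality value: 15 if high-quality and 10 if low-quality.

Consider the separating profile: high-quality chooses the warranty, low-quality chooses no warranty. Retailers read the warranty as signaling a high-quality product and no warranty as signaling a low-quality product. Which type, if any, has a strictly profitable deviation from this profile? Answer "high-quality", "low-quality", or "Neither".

Neither

The warranty pays 15; no warranty pays 10.
high-quality: assigned the warranty, nets 15 − 1 = 14; deviating to no warranty nets 10.
low-quality: assigned no warranty, nets 10; deviating to the warranty nets 15 − 16 = -1.
Both types strictly prefer their assigned action; no profitable deviation.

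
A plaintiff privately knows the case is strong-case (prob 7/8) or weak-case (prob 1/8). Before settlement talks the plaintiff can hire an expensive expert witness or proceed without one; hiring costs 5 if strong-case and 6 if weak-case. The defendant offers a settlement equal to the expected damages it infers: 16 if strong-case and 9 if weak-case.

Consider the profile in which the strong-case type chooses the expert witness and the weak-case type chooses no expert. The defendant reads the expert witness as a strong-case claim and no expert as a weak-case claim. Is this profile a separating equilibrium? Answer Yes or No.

Under these beliefs, the expert witness earns settlement 16 and no expert earns settlement 9.
strong-case: the expert witness nets 16 − 5 = 11; no expert nets 9. strong-case prefers the expert witness.
weak-case: the expert witness nets 16 − 6 = 10; no expert nets 9. weak-case would deviate to the expert witness.
weak-case has a profitable deviation, so the profile is not an equilibrium.

No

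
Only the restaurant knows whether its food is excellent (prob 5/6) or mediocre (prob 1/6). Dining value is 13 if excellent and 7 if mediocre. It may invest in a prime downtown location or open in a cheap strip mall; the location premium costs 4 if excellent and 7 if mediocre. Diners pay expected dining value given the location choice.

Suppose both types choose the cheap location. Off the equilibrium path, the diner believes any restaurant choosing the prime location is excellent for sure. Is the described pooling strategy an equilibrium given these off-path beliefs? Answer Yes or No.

Yes

On path, the diner holds the prior and pays 5/6·13 + 1/6·7 = 12. Off path (the prime location), believing excellent, it pays 13.
excellent: the cheap location nets 12; the prime location nets 13 − 4 = 9. excellent stays.
mediocre: the cheap location nets 12; the prime location nets 13 − 7 = 6. mediocre stays.
No type deviates, so pooling is sustained.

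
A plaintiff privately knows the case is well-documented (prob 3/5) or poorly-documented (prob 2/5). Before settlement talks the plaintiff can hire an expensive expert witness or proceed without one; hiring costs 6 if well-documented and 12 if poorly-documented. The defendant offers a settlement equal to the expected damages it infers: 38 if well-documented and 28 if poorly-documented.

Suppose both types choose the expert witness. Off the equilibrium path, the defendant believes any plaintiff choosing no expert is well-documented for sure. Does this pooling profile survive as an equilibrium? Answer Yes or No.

No

On path, the defendant holds the prior and pays 3/5·38 + 2/5·28 = 34. Off path (no expert), believing well-documented, it pays 38.
well-documented: the expert witness nets 34 − 6 = 28; no expert nets 38. well-documented would deviate.
poorly-documented: the expert witness nets 34 − 12 = 22; no expert nets 38. poorly-documented would deviate.
A type deviates, so pooling fails.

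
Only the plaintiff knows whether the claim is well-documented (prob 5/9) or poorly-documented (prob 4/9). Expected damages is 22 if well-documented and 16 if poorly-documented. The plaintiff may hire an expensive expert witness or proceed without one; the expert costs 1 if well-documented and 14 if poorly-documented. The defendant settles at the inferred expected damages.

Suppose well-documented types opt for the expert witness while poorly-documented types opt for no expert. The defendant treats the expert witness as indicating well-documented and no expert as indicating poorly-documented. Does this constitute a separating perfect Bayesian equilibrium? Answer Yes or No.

Yes

Under these beliefs, the expert witness earns settlement 22 and no expert earns settlement 16.
well-documented: the expert witness nets 22 − 1 = 21; no expert nets 16. well-documented prefers the expert witness.
poorly-documented: the expert witness nets 22 − 14 = 8; no expert nets 16. poorly-documented prefers no expert.
Neither type deviates, so the separating profile is an equilibrium.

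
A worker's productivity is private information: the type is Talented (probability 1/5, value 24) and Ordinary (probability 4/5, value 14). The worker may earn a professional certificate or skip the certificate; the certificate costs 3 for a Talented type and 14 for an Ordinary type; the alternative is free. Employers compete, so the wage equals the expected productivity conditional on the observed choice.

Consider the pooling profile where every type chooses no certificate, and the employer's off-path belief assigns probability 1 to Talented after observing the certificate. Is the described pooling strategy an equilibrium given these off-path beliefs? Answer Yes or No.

No

On path, the employer holds the prior and pays 1/5·24 + 4/5·14 = 16. Off path (the certificate), believing Talented, it pays 24.
Talented: no certificate nets 16; the certificate nets 24 − 3 = 21. Talented would deviate.
Ordinary: no certificate nets 16; the certificate nets 24 − 14 = 10. Ordinary stays.
A type deviates, so pooling fails.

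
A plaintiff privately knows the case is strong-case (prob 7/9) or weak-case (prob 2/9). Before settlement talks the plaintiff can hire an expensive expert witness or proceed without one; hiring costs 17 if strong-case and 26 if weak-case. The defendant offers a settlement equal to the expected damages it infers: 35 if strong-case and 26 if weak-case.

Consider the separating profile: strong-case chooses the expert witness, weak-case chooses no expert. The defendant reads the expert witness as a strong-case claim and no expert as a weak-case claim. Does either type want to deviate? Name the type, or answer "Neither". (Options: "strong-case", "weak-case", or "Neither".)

The expert witness pays 35; no expert pays 26.
strong-case: assigned the expert witness, nets 35 − 17 = 18; deviating to no expert nets 26.
weak-case: assigned no expert, nets 26; deviating to the expert witness nets 35 − 26 = 9.
The strong-case type gains 8 by deviating.

strong-case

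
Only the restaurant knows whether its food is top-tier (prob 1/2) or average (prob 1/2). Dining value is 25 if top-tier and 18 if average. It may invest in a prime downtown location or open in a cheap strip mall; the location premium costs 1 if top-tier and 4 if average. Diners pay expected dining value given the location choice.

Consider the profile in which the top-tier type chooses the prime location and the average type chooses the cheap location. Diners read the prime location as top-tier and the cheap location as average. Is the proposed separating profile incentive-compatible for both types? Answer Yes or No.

Under these beliefs, the prime location earns price premium 25 and the cheap location earns price premium 18.
top-tier: the prime location nets 25 − 1 = 24; the cheap location nets 18. top-tier prefers the prime location.
average: the prime location nets 25 − 4 = 21; the cheap location nets 18. average would deviate to the prime location.
average has a profitable deviation, so the profile is not an equilibrium.

No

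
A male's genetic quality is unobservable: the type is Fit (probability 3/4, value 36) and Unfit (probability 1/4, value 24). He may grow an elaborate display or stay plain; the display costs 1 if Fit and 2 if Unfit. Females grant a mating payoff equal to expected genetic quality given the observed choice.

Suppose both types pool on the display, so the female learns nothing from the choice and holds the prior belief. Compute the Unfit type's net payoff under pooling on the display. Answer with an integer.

Pooled mating payoff = 3/4·36 + 1/4·24 = 33.
Unfit pays cost 2 for the display, so net payoff = 33 − 2 = 31.

31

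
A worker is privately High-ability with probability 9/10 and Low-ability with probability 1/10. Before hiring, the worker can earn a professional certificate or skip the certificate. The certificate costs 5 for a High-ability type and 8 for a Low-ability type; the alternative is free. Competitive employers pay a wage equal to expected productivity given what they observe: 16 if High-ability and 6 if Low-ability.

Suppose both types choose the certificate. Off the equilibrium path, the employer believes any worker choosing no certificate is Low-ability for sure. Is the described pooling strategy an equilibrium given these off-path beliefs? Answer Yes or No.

On path, the employer holds the prior and pays 9/10·16 + 1/10·6 = 15. Off path (no certificate), believing Low-ability, it pays 6.
High-ability: the certificate nets 15 − 5 = 10; no certificate nets 6. High-ability stays.
Low-ability: the certificate nets 15 − 8 = 7; no certificate nets 6. Low-ability stays.
No type deviates, so pooling is sustained.

Yes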